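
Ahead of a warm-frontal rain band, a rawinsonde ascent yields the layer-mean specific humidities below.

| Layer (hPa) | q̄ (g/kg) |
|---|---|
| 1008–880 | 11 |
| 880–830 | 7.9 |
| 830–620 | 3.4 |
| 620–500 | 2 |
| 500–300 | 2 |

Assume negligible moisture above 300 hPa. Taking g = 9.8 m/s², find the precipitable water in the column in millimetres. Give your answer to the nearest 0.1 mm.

Precipitable water is the column-integrated vapour mass per unit area: PW = (1/g) Σ q̄ Δp, with q in kg/kg and Δp in Pa (1 kg/m² of water = 1 mm).
Layer 1008–880 hPa: Δp = 128 hPa = 12800 Pa, q̄ = 0.011 kg/kg → 0.011 × 12800 / 9.8 = 14.37 mm
Layer 880–830 hPa: Δp = 50 hPa = 5000 Pa, q̄ = 0.0079 kg/kg → 0.0079 × 5000 / 9.8 = 4.03 mm
Layer 830–620 hPa: Δp = 210 hPa = 21000 Pa, q̄ = 0.0034 kg/kg → 0.0034 × 21000 / 9.8 = 7.29 mm
Layer 620–500 hPa: Δp = 120 hPa = 12000 Pa, q̄ = 0.002 kg/kg → 0.002 × 12000 / 9.8 = 2.45 mm
Layer 500–300 hPa: Δp = 200 hPa = 20000 Pa, q̄ = 0.002 kg/kg → 0.002 × 20000 / 9.8 = 4.08 mm
PW = 14.37 + 4.03 + 7.29 + 2.45 + 4.08 = 32.22 ≈ 32.2 mm.

PW ≈ 32.2 mm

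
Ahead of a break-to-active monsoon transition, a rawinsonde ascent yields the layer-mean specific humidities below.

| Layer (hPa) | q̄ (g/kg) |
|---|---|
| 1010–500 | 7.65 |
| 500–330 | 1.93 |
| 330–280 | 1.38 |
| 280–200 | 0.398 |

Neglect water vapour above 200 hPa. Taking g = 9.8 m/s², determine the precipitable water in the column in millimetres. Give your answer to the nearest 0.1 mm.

PW ≈ 44.2 mm

Precipitable water is the column-integrated vapour mass per unit area: PW = (1/g) Σ q̄ Δp, with q in kg/kg and Δp in Pa (1 kg/m² of water = 1 mm).
Layer 1010–500 hPa: Δp = 510 hPa = 51000 Pa, q̄ = 0.00765 kg/kg → 0.00765 × 51000 / 9.8 = 39.81 mm
Layer 500–330 hPa: Δp = 170 hPa = 17000 Pa, q̄ = 0.00193 kg/kg → 0.00193 × 17000 / 9.8 = 3.35 mm
Layer 330–280 hPa: Δp = 50 hPa = 5000 Pa, q̄ = 0.00138 kg/kg → 0.00138 × 5000 / 9.8 = 0.70 mm
Layer 280–200 hPa: Δp = 80 hPa = 8000 Pa, q̄ = 0.000398 kg/kg → 0.000398 × 8000 / 9.8 = 0.32 mm
PW = 39.81 + 3.35 + 0.70 + 0.32 = 44.18 ≈ 44.2 mm.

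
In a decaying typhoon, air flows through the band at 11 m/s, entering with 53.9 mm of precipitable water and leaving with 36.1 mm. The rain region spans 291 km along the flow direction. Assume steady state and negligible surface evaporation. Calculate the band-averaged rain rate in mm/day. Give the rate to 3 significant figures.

R ≈ 58.1 mm/day

Column moisture flux per unit crosswind length is F = V × PW.
Inflow: F_in = 11 × 53.9 = 592.9 mm·m/s
Outflow: F_out = 11 × 36.1 = 397.1 mm·m/s
Steady-state rate R = (F_in − F_out)/L = (592.9 − 397.1) / 291000 m = 6.729e-04 mm/s.
R = 6.729e-04 × 3600 × 24 = 58.1 mm/day.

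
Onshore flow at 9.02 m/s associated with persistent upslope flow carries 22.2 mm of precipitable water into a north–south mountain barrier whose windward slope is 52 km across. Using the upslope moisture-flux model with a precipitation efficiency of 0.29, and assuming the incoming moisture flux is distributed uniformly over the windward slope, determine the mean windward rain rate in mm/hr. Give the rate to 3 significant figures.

R ≈ 4.02 mm/hr

Incoming column moisture flux per unit ridge length: F = V × PW = 9.02 × 22.2 = 200.244 mm·m/s.
Spread over the 52 km slope with efficiency ε = 0.29: R = ε·F/W = 0.29 × 200.244 / 52000 m = 1.117e-03 mm/s.
R = 1.117e-03 × 3600 = 4.02 mm/hr.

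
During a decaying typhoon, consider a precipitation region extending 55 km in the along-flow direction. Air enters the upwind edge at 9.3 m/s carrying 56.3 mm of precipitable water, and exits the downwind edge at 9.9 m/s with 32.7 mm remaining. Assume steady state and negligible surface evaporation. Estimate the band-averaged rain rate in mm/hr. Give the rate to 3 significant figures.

Column moisture flux per unit crosswind length is F = V × PW.
Inflow: F_in = 9.3 × 56.3 = 523.59 mm·m/s
Outflow: F_out = 9.9 × 32.7 = 323.73 mm·m/s
Steady-state rate R = (F_in − F_out)/L = (523.59 − 323.73) / 55000 m = 3.634e-03 mm/s.
R = 3.634e-03 × 3600 = 13.1 mm/hr.

R ≈ 13.1 mm/hr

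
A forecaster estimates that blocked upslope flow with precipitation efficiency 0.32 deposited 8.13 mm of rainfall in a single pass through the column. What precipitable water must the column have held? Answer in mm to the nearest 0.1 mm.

PW = rainfall / ε = 8.13 / 0.32 = 25.4 mm.

PW ≈ 25.4 mm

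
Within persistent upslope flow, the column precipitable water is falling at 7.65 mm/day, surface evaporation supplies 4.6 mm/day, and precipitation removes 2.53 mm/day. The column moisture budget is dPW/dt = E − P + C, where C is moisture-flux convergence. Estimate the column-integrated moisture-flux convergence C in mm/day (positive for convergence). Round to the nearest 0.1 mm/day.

C ≈ -9.7 mm/day

dPW/dt = -7.65 mm/day.
C = dPW/dt − E + P = (-7.65) − 4.6 + 2.53 = -9.7 mm/day.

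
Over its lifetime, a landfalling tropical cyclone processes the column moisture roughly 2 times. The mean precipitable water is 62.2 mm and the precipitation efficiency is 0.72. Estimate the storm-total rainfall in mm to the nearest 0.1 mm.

Each cycle deposits ε × PW = 0.72 × 62.2 = 44.784 mm.
Over 2 cycles: 2 × 44.784 = 89.6 mm.

rainfall ≈ 89.6 mm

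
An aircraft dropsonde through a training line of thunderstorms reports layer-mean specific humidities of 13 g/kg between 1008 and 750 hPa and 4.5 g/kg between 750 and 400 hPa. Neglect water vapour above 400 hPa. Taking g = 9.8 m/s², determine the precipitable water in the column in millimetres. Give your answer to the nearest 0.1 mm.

Precipitable water is the column-integrated vapour mass per unit area: PW = (1/g) Σ q̄ Δp, with q in kg/kg and Δp in Pa (1 kg/m² of water = 1 mm).
Layer 1008–750 hPa: Δp = 258 hPa = 25800 Pa, q̄ = 0.013 kg/kg → 0.013 × 25800 / 9.8 = 34.22 mm
Layer 750–400 hPa: Δp = 350 hPa = 35000 Pa, q̄ = 0.0045 kg/kg → 0.0045 × 35000 / 9.8 = 16.07 mm
PW = 34.22 + 16.07 = 50.29 ≈ 50.3 mm.

PW ≈ 50.3 mm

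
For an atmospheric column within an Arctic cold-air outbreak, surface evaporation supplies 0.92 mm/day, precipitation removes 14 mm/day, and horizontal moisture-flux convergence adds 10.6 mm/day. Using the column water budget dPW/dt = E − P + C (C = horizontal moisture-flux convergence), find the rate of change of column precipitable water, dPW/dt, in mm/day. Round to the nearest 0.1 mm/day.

dPW/dt ≈ -2.5 mm/day

dPW/dt = E − P + C = 0.92 − 14 + (10.6) = -2.5 mm/day.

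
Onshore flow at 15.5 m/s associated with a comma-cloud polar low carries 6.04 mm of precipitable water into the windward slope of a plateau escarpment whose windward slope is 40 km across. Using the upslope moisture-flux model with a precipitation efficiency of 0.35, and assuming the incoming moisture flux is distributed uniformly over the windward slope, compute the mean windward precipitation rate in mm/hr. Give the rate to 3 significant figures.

R ≈ 2.95 mm/hr

Incoming column moisture flux per unit ridge length: F = V × PW = 15.5 × 6.04 = 93.62 mm·m/s.
Spread over the 40 km slope with efficiency ε = 0.35: R = ε·F/W = 0.35 × 93.62 / 40000 m = 8.192e-04 mm/s.
R = 8.192e-04 × 3600 = 2.95 mm/hr.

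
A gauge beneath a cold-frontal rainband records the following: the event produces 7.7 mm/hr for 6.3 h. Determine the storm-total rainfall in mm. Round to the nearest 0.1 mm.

Total = Σ Rᵢ Δtᵢ = 7.7 × 6.3
      = 48.51 = 48.5 mm.

total ≈ 48.5 mm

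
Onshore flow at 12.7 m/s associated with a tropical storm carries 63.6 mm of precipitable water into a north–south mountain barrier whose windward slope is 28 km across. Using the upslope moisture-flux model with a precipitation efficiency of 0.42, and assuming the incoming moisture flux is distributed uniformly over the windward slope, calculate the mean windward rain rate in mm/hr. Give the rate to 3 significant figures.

R ≈ 43.6 mm/hr

Incoming column moisture flux per unit ridge length: F = V × PW = 12.7 × 63.6 = 807.72 mm·m/s.
Spread over the 28 km slope with efficiency ε = 0.42: R = ε·F/W = 0.42 × 807.72 / 28000 m = 1.212e-02 mm/s.
R = 1.212e-02 × 3600 = 43.6 mm/hr.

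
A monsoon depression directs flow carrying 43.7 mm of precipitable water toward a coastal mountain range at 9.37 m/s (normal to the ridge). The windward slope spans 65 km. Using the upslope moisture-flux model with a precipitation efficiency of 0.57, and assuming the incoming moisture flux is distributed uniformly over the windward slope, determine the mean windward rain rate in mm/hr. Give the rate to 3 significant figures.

R ≈ 12.9 mm/hr

Incoming column moisture flux per unit ridge length: F = V × PW = 9.37 × 43.7 = 409.469 mm·m/s.
Spread over the 65 km slope with efficiency ε = 0.57: R = ε·F/W = 0.57 × 409.469 / 65000 m = 3.591e-03 mm/s.
R = 3.591e-03 × 3600 = 12.9 mm/hr.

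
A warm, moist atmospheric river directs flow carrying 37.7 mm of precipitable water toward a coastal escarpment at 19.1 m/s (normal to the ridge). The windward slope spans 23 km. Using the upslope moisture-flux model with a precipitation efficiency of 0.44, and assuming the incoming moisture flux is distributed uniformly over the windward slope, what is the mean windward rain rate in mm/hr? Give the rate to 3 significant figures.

R ≈ 49.6 mm/hr

Incoming column moisture flux per unit ridge length: F = V × PW = 19.1 × 37.7 = 720.07 mm·m/s.
Spread over the 23 km slope with efficiency ε = 0.44: R = ε·F/W = 0.44 × 720.07 / 23000 m = 1.378e-02 mm/s.
R = 1.378e-02 × 3600 = 49.6 mm/hr.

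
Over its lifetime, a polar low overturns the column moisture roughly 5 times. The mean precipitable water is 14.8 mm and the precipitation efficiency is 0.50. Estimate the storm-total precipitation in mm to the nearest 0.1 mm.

precipitation ≈ 37.0 mm

Each cycle deposits ε × PW = 0.50 × 14.8 = 7.4 mm.
Over 5 cycles: 5 × 7.4 = 37.0 mm.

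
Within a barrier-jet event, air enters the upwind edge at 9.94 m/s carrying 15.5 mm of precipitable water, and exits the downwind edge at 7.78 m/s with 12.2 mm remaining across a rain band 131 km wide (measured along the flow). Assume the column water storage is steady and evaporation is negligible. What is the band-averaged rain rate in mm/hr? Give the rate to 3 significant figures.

R ≈ 1.63 mm/hr

Column moisture flux per unit crosswind length is F = V × PW.
Inflow: F_in = 9.94 × 15.5 = 154.07 mm·m/s
Outflow: F_out = 7.78 × 12.2 = 94.916 mm·m/s
Steady-state rate R = (F_in − F_out)/L = (154.07 − 94.916) / 131000 m = 4.516e-04 mm/s.
R = 4.516e-04 × 3600 = 1.63 mm/hr.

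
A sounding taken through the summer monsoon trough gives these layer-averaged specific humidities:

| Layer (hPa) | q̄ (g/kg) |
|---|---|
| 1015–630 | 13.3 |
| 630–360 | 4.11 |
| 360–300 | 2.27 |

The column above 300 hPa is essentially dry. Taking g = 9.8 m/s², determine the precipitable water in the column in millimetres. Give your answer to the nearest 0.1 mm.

PW ≈ 65.0 mm

Precipitable water is the column-integrated vapour mass per unit area: PW = (1/g) Σ q̄ Δp, with q in kg/kg and Δp in Pa (1 kg/m² of water = 1 mm).
Layer 1015–630 hPa: Δp = 385 hPa = 38500 Pa, q̄ = 0.0133 kg/kg → 0.0133 × 38500 / 9.8 = 52.25 mm
Layer 630–360 hPa: Δp = 270 hPa = 27000 Pa, q̄ = 0.00411 kg/kg → 0.00411 × 27000 / 9.8 = 11.32 mm
Layer 360–300 hPa: Δp = 60 hPa = 6000 Pa, q̄ = 0.00227 kg/kg → 0.00227 × 6000 / 9.8 = 1.39 mm
PW = 52.25 + 11.32 + 1.39 = 64.96 ≈ 65.0 mm.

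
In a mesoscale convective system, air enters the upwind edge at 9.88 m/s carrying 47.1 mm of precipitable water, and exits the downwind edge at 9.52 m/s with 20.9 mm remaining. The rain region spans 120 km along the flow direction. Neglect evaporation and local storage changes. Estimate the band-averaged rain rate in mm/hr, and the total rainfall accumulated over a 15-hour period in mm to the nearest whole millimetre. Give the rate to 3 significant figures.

Column moisture flux per unit crosswind length is F = V × PW.
Inflow: F_in = 9.88 × 47.1 = 465.348 mm·m/s
Outflow: F_out = 9.52 × 20.9 = 198.968 mm·m/s
Steady-state rate R = (F_in − F_out)/L = (465.348 − 198.968) / 120000 m = 2.220e-03 mm/s.
R = 2.220e-03 × 3600 = 7.99 mm/hr.
Over 15 h: total = 7.99 × 15 = 119.85 ≈ 120 mm.

R ≈ 7.99 mm/hr; total ≈ 120 mm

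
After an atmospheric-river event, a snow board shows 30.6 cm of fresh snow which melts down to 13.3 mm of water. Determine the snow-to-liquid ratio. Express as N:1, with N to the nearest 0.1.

Ratio = snow depth / SWE = 306 mm / 13.3 mm = 23.0, i.e. 23.0:1.

ratio ≈ 23.0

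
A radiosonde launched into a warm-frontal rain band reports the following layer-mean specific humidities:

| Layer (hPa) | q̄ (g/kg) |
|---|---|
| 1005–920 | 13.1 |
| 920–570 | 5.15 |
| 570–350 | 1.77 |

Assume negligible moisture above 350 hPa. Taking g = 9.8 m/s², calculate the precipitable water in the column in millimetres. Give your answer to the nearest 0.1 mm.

Precipitable water is the column-integrated vapour mass per unit area: PW = (1/g) Σ q̄ Δp, with q in kg/kg and Δp in Pa (1 kg/m² of water = 1 mm).
Layer 1005–920 hPa: Δp = 85 hPa = 8500 Pa, q̄ = 0.0131 kg/kg → 0.0131 × 8500 / 9.8 = 11.36 mm
Layer 920–570 hPa: Δp = 350 hPa = 35000 Pa, q̄ = 0.00515 kg/kg → 0.00515 × 35000 / 9.8 = 18.39 mm
Layer 570–350 hPa: Δp = 220 hPa = 22000 Pa, q̄ = 0.00177 kg/kg → 0.00177 × 22000 / 9.8 = 3.97 mm
PW = 11.36 + 18.39 + 3.97 = 33.72 ≈ 33.7 mm.

PW ≈ 33.7 mm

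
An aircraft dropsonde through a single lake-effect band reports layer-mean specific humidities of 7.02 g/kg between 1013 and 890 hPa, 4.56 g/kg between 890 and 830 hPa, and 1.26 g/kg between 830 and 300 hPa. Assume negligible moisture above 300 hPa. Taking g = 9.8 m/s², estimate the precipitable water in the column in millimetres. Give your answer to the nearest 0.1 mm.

Precipitable water is the column-integrated vapour mass per unit area: PW = (1/g) Σ q̄ Δp, with q in kg/kg and Δp in Pa (1 kg/m² of water = 1 mm).
Layer 1013–890 hPa: Δp = 123 hPa = 12300 Pa, q̄ = 0.00702 kg/kg → 0.00702 × 12300 / 9.8 = 8.81 mm
Layer 890–830 hPa: Δp = 60 hPa = 6000 Pa, q̄ = 0.00456 kg/kg → 0.00456 × 6000 / 9.8 = 2.79 mm
Layer 830–300 hPa: Δp = 530 hPa = 53000 Pa, q̄ = 0.00126 kg/kg → 0.00126 × 53000 / 9.8 = 6.81 mm
PW = 8.81 + 2.79 + 6.81 = 18.41 ≈ 18.4 mm.

PW ≈ 18.4 mm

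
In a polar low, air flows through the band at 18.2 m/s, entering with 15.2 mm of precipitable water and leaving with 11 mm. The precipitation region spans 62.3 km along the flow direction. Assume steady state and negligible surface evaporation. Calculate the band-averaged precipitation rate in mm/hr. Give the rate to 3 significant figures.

Column moisture flux per unit crosswind length is F = V × PW.
Inflow: F_in = 18.2 × 15.2 = 276.64 mm·m/s
Outflow: F_out = 18.2 × 11 = 200.2 mm·m/s
Steady-state rate R = (F_in − F_out)/L = (276.64 − 200.2) / 62300 m = 1.227e-03 mm/s.
R = 1.227e-03 × 3600 = 4.42 mm/hr.

R ≈ 4.42 mm/hr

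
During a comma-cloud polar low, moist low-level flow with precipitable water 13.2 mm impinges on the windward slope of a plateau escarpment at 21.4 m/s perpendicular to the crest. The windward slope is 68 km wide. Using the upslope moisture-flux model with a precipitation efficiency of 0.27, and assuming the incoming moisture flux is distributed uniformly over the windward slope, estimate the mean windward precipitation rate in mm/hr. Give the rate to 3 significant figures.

Incoming column moisture flux per unit ridge length: F = V × PW = 21.4 × 13.2 = 282.48 mm·m/s.
Spread over the 68 km slope with efficiency ε = 0.27: R = ε·F/W = 0.27 × 282.48 / 68000 m = 1.122e-03 mm/s.
R = 1.122e-03 × 3600 = 4.04 mm/hr.

R ≈ 4.04 mm/hr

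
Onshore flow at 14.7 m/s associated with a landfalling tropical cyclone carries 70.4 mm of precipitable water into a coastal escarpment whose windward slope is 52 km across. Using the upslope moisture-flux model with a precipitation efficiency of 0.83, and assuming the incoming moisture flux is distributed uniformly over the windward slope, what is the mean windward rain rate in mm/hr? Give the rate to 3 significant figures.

R ≈ 59.5 mm/hr

Incoming column moisture flux per unit ridge length: F = V × PW = 14.7 × 70.4 = 1034.88 mm·m/s.
Spread over the 52 km slope with efficiency ε = 0.83: R = ε·F/W = 0.83 × 1034.88 / 52000 m = 1.652e-02 mm/s.
R = 1.652e-02 × 3600 = 59.5 mm/hr.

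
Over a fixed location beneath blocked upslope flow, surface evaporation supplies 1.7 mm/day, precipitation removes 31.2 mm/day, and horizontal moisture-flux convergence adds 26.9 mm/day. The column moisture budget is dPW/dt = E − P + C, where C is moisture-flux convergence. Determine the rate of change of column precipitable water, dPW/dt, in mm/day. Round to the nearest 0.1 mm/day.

dPW/dt = E − P + C = 1.7 − 31.2 + (26.9) = -2.6 mm/day.

dPW/dt ≈ -2.6 mm/day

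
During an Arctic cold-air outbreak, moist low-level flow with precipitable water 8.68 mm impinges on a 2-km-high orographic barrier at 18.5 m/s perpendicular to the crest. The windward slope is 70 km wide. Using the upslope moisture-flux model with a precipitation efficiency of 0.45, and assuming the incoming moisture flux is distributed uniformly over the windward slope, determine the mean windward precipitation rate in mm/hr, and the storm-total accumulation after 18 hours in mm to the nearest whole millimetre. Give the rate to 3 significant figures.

R ≈ 3.72 mm/hr; total ≈ 67 mm

Incoming column moisture flux per unit ridge length: F = V × PW = 18.5 × 8.68 = 160.58 mm·m/s.
Spread over the 70 km slope with efficiency ε = 0.45: R = ε·F/W = 0.45 × 160.58 / 70000 m = 1.032e-03 mm/s.
R = 1.032e-03 × 3600 = 3.72 mm/hr.
Over 18 h: total = 3.72 × 18 = 66.96 ≈ 67 mm.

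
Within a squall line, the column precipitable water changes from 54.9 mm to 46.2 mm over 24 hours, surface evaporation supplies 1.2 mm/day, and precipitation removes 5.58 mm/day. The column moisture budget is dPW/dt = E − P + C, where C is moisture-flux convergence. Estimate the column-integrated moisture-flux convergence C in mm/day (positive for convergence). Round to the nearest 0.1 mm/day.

C ≈ -4.3 mm/day

dPW/dt = (46.2 − 54.9) mm / (24/24 day) = -8.700 mm/day.
C = dPW/dt − E + P = (-8.700) − 1.2 + 5.58 = -4.3 mm/day.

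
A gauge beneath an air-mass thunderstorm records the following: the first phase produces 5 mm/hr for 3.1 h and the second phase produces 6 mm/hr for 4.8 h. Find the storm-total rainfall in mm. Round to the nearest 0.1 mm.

total ≈ 44.3 mm

Total = Σ Rᵢ Δtᵢ = 5 × 3.1 + 6 × 4.8
      = 15.5 + 28.8 = 44.3 mm.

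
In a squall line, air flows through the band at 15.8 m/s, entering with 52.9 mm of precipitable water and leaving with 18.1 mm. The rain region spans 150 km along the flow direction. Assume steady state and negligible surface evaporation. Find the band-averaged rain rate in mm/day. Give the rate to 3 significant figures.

Column moisture flux per unit crosswind length is F = V × PW.
Inflow: F_in = 15.8 × 52.9 = 835.82 mm·m/s
Outflow: F_out = 15.8 × 18.1 = 285.98 mm·m/s
Steady-state rate R = (F_in − F_out)/L = (835.82 − 285.98) / 150000 m = 3.666e-03 mm/s.
R = 3.666e-03 × 3600 × 24 = 317 mm/day.

R ≈ 317 mm/day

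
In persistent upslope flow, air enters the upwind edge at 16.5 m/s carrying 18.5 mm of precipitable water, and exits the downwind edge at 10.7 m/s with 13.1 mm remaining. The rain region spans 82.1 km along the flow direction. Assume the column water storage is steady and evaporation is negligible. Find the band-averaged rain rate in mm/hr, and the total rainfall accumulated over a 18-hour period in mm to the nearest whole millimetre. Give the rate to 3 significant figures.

Column moisture flux per unit crosswind length is F = V × PW.
Inflow: F_in = 16.5 × 18.5 = 305.25 mm·m/s
Outflow: F_out = 10.7 × 13.1 = 140.17 mm·m/s
Steady-state rate R = (F_in − F_out)/L = (305.25 − 140.17) / 82100 m = 2.011e-03 mm/s.
R = 2.011e-03 × 3600 = 7.24 mm/hr.
Over 18 h: total = 7.24 × 18 = 130.32 ≈ 130 mm.

R ≈ 7.24 mm/hr; total ≈ 130 mm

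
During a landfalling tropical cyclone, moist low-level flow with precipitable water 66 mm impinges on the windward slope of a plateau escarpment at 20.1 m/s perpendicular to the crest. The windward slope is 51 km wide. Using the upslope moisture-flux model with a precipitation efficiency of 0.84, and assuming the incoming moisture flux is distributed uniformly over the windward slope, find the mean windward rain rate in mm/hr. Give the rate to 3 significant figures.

R ≈ 78.7 mm/hr

Incoming column moisture flux per unit ridge length: F = V × PW = 20.1 × 66 = 1326.6 mm·m/s.
Spread over the 51 km slope with efficiency ε = 0.84: R = ε·F/W = 0.84 × 1326.6 / 51000 m = 2.185e-02 mm/s.
R = 2.185e-02 × 3600 = 78.7 mm/hr.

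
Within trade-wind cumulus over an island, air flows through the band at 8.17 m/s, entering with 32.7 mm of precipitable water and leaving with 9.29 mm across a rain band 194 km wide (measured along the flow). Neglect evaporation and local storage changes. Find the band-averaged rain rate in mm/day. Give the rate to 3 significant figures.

R ≈ 85.2 mm/day

Column moisture flux per unit crosswind length is F = V × PW.
Inflow: F_in = 8.17 × 32.7 = 267.159 mm·m/s
Outflow: F_out = 8.17 × 9.29 = 75.8993 mm·m/s
Steady-state rate R = (F_in − F_out)/L = (267.159 − 75.8993) / 194000 m = 9.859e-04 mm/s.
R = 9.859e-04 × 3600 × 24 = 85.2 mm/day.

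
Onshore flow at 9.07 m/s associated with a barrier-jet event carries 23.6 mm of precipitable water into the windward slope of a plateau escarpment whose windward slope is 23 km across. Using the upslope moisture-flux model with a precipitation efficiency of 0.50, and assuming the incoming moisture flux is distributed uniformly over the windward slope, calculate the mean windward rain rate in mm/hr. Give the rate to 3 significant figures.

R ≈ 16.8 mm/hr

Incoming column moisture flux per unit ridge length: F = V × PW = 9.07 × 23.6 = 214.052 mm·m/s.
Spread over the 23 km slope with efficiency ε = 0.50: R = ε·F/W = 0.50 × 214.052 / 23000 m = 4.653e-03 mm/s.
R = 4.653e-03 × 3600 = 16.8 mm/hr.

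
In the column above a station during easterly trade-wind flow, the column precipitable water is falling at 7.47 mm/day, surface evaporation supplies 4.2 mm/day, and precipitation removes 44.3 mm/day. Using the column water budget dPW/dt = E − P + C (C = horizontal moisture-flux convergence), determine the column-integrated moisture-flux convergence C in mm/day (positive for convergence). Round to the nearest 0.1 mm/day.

dPW/dt = -7.47 mm/day.
C = dPW/dt − E + P = (-7.47) − 4.2 + 44.3 = 32.6 mm/day.

C ≈ 32.6 mm/day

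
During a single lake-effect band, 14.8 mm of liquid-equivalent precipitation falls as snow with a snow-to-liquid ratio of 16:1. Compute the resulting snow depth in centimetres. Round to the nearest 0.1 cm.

Snow depth = liquid × ratio = 14.8 mm × 16 = 236.8 mm = 23.7 cm.

snow depth ≈ 23.7 cm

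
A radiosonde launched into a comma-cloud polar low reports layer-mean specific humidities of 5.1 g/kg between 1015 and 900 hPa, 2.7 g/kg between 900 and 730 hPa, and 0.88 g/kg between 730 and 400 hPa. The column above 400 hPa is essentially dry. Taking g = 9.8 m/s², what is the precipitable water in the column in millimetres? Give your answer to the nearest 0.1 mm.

PW ≈ 13.6 mm

Precipitable water is the column-integrated vapour mass per unit area: PW = (1/g) Σ q̄ Δp, with q in kg/kg and Δp in Pa (1 kg/m² of water = 1 mm).
Layer 1015–900 hPa: Δp = 115 hPa = 11500 Pa, q̄ = 0.0051 kg/kg → 0.0051 × 11500 / 9.8 = 5.98 mm
Layer 900–730 hPa: Δp = 170 hPa = 17000 Pa, q̄ = 0.0027 kg/kg → 0.0027 × 17000 / 9.8 = 4.68 mm
Layer 730–400 hPa: Δp = 330 hPa = 33000 Pa, q̄ = 0.00088 kg/kg → 0.00088 × 33000 / 9.8 = 2.96 mm
PW = 5.98 + 4.68 + 2.96 = 13.62 ≈ 13.6 mm.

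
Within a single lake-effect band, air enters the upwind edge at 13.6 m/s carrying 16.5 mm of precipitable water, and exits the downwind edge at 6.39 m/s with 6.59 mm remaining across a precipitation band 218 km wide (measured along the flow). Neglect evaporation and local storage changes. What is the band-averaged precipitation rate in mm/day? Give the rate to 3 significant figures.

Column moisture flux per unit crosswind length is F = V × PW.
Inflow: F_in = 13.6 × 16.5 = 224.4 mm·m/s
Outflow: F_out = 6.39 × 6.59 = 42.1101 mm·m/s
Steady-state rate R = (F_in − F_out)/L = (224.4 − 42.1101) / 218000 m = 8.362e-04 mm/s.
R = 8.362e-04 × 3600 × 24 = 72.2 mm/day.

R ≈ 72.2 mm/day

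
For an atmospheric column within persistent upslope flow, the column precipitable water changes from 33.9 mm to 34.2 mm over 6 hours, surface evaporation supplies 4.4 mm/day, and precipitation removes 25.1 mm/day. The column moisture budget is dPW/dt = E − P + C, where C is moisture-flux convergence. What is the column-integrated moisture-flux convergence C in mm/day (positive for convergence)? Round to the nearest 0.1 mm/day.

C ≈ 21.9 mm/day

dPW/dt = (34.2 − 33.9) mm / (6/24 day) = +1.200 mm/day.
C = dPW/dt − E + P = (+1.200) − 4.4 + 25.1 = 21.9 mm/day.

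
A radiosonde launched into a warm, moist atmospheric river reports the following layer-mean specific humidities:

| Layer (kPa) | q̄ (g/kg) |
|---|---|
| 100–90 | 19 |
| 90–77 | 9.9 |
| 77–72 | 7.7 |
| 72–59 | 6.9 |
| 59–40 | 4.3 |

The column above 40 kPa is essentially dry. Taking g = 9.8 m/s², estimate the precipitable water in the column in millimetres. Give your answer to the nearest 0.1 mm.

PW ≈ 53.9 mm

Precipitable water is the column-integrated vapour mass per unit area: PW = (1/g) Σ q̄ Δp, with q in kg/kg and Δp in Pa (1 kg/m² of water = 1 mm).
Layer 100–90 kPa: Δp = 100 hPa = 10000 Pa, q̄ = 0.019 kg/kg → 0.019 × 10000 / 9.8 = 19.39 mm
Layer 90–77 kPa: Δp = 130 hPa = 13000 Pa, q̄ = 0.0099 kg/kg → 0.0099 × 13000 / 9.8 = 13.13 mm
Layer 77–72 kPa: Δp = 50 hPa = 5000 Pa, q̄ = 0.0077 kg/kg → 0.0077 × 5000 / 9.8 = 3.93 mm
Layer 72–59 kPa: Δp = 130 hPa = 13000 Pa, q̄ = 0.0069 kg/kg → 0.0069 × 13000 / 9.8 = 9.15 mm
Layer 59–40 kPa: Δp = 190 hPa = 19000 Pa, q̄ = 0.0043 kg/kg → 0.0043 × 19000 / 9.8 = 8.34 mm
PW = 19.39 + 13.13 + 3.93 + 9.15 + 8.34 = 53.94 ≈ 53.9 mm.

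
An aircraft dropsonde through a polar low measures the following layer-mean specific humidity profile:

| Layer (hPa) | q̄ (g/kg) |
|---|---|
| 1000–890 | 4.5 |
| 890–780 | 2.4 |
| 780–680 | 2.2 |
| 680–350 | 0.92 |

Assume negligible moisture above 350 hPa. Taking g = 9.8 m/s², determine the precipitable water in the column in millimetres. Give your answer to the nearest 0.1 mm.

PW ≈ 13.1 mm

Precipitable water is the column-integrated vapour mass per unit area: PW = (1/g) Σ q̄ Δp, with q in kg/kg and Δp in Pa (1 kg/m² of water = 1 mm).
Layer 1000–890 hPa: Δp = 110 hPa = 11000 Pa, q̄ = 0.0045 kg/kg → 0.0045 × 11000 / 9.8 = 5.05 mm
Layer 890–780 hPa: Δp = 110 hPa = 11000 Pa, q̄ = 0.0024 kg/kg → 0.0024 × 11000 / 9.8 = 2.69 mm
Layer 780–680 hPa: Δp = 100 hPa = 10000 Pa, q̄ = 0.0022 kg/kg → 0.0022 × 10000 / 9.8 = 2.24 mm
Layer 680–350 hPa: Δp = 330 hPa = 33000 Pa, q̄ = 0.00092 kg/kg → 0.00092 × 33000 / 9.8 = 3.10 mm
PW = 5.05 + 2.69 + 2.24 + 3.10 = 13.08 ≈ 13.1 mm.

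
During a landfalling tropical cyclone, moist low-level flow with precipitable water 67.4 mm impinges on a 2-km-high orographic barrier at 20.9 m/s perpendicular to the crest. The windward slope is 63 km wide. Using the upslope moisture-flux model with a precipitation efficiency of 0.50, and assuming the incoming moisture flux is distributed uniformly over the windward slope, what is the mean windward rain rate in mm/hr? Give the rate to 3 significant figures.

R ≈ 40.2 mm/hr

Incoming column moisture flux per unit ridge length: F = V × PW = 20.9 × 67.4 = 1408.66 mm·m/s.
Spread over the 63 km slope with efficiency ε = 0.50: R = ε·F/W = 0.50 × 1408.66 / 63000 m = 1.118e-02 mm/s.
R = 1.118e-02 × 3600 = 40.2 mm/hr.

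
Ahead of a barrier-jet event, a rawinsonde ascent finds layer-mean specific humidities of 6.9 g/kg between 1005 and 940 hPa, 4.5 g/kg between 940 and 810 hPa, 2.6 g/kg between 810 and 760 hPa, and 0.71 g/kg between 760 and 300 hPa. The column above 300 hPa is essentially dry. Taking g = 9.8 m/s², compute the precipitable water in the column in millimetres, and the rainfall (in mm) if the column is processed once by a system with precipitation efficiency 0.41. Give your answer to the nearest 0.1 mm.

PW ≈ 15.2 mm; rainfall ≈ 6.2 mm

Precipitable water is the column-integrated vapour mass per unit area: PW = (1/g) Σ q̄ Δp, with q in kg/kg and Δp in Pa (1 kg/m² of water = 1 mm).
Layer 1005–940 hPa: Δp = 65 hPa = 6500 Pa, q̄ = 0.0069 kg/kg → 0.0069 × 6500 / 9.8 = 4.58 mm
Layer 940–810 hPa: Δp = 130 hPa = 13000 Pa, q̄ = 0.0045 kg/kg → 0.0045 × 13000 / 9.8 = 5.97 mm
Layer 810–760 hPa: Δp = 50 hPa = 5000 Pa, q̄ = 0.0026 kg/kg → 0.0026 × 5000 / 9.8 = 1.33 mm
Layer 760–300 hPa: Δp = 460 hPa = 46000 Pa, q̄ = 0.00071 kg/kg → 0.00071 × 46000 / 9.8 = 3.33 mm
PW = 4.58 + 5.97 + 1.33 + 3.33 = 15.21 ≈ 15.2 mm.
Rainfall = ε × PW = 0.41 × 15.2 = 6.2 mm.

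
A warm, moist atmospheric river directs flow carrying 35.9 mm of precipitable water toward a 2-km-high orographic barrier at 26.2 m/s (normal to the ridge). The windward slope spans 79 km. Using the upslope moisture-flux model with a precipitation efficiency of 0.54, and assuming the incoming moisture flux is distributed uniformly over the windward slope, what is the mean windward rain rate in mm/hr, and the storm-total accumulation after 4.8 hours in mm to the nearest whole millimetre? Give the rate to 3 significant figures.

R ≈ 23.1 mm/hr; total ≈ 111 mm

Incoming column moisture flux per unit ridge length: F = V × PW = 26.2 × 35.9 = 940.58 mm·m/s.
Spread over the 79 km slope with efficiency ε = 0.54: R = ε·F/W = 0.54 × 940.58 / 79000 m = 6.429e-03 mm/s.
R = 6.429e-03 × 3600 = 23.1 mm/hr.
Over 4.8 h: total = 23.1 × 4.8 = 110.88 ≈ 111 mm.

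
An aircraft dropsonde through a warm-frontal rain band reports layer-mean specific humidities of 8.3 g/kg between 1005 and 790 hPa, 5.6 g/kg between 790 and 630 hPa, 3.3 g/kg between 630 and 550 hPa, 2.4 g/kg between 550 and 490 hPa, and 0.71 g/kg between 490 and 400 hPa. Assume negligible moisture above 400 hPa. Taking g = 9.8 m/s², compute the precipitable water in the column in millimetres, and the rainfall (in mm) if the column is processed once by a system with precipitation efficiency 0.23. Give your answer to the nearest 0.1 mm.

PW ≈ 32.2 mm; rainfall ≈ 7.4 mm

Precipitable water is the column-integrated vapour mass per unit area: PW = (1/g) Σ q̄ Δp, with q in kg/kg and Δp in Pa (1 kg/m² of water = 1 mm).
Layer 1005–790 hPa: Δp = 215 hPa = 21500 Pa, q̄ = 0.0083 kg/kg → 0.0083 × 21500 / 9.8 = 18.21 mm
Layer 790–630 hPa: Δp = 160 hPa = 16000 Pa, q̄ = 0.0056 kg/kg → 0.0056 × 16000 / 9.8 = 9.14 mm
Layer 630–550 hPa: Δp = 80 hPa = 8000 Pa, q̄ = 0.0033 kg/kg → 0.0033 × 8000 / 9.8 = 2.69 mm
Layer 550–490 hPa: Δp = 60 hPa = 6000 Pa, q̄ = 0.0024 kg/kg → 0.0024 × 6000 / 9.8 = 1.47 mm
Layer 490–400 hPa: Δp = 90 hPa = 9000 Pa, q̄ = 0.00071 kg/kg → 0.00071 × 9000 / 9.8 = 0.65 mm
PW = 18.21 + 9.14 + 2.69 + 1.47 + 0.65 = 32.16 ≈ 32.2 mm.
Rainfall = ε × PW = 0.23 × 32.2 = 7.4 mm.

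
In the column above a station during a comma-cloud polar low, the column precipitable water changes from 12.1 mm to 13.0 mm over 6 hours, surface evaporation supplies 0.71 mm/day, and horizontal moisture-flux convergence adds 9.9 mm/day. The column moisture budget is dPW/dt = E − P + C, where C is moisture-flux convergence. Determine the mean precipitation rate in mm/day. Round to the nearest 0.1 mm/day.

P ≈ 7.0 mm/day

dPW/dt = (13.0 − 12.1) mm / (6/24 day) = +3.600 mm/day.
P = E + C − dPW/dt = 0.71 + (9.9) − (+3.600) = 7.0 mm/day.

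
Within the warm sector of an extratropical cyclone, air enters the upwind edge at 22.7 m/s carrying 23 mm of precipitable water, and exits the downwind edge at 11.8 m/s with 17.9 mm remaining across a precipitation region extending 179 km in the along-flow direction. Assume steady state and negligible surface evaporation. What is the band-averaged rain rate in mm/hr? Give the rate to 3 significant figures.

Column moisture flux per unit crosswind length is F = V × PW.
Inflow: F_in = 22.7 × 23 = 522.1 mm·m/s
Outflow: F_out = 11.8 × 17.9 = 211.22 mm·m/s
Steady-state rate R = (F_in − F_out)/L = (522.1 − 211.22) / 179000 m = 1.737e-03 mm/s.
R = 1.737e-03 × 3600 = 6.25 mm/hr.

R ≈ 6.25 mm/hr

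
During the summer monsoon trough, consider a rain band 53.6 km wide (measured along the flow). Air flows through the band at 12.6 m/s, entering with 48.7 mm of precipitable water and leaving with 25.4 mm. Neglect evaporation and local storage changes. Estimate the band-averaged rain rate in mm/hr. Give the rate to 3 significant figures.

R ≈ 19.7 mm/hr

Column moisture flux per unit crosswind length is F = V × PW.
Inflow: F_in = 12.6 × 48.7 = 613.62 mm·m/s
Outflow: F_out = 12.6 × 25.4 = 320.04 mm·m/s
Steady-state rate R = (F_in − F_out)/L = (613.62 − 320.04) / 53600 m = 5.477e-03 mm/s.
R = 5.477e-03 × 3600 = 19.7 mm/hr.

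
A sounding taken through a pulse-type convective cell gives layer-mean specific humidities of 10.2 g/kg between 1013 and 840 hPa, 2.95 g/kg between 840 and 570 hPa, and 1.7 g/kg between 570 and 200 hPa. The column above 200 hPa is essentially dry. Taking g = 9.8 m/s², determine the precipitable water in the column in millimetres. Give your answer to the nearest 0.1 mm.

PW ≈ 32.6 mm

Precipitable water is the column-integrated vapour mass per unit area: PW = (1/g) Σ q̄ Δp, with q in kg/kg and Δp in Pa (1 kg/m² of water = 1 mm).
Layer 1013–840 hPa: Δp = 173 hPa = 17300 Pa, q̄ = 0.0102 kg/kg → 0.0102 × 17300 / 9.8 = 18.01 mm
Layer 840–570 hPa: Δp = 270 hPa = 27000 Pa, q̄ = 0.00295 kg/kg → 0.00295 × 27000 / 9.8 = 8.13 mm
Layer 570–200 hPa: Δp = 370 hPa = 37000 Pa, q̄ = 0.0017 kg/kg → 0.0017 × 37000 / 9.8 = 6.42 mm
PW = 18.01 + 8.13 + 6.42 = 32.56 ≈ 32.6 mm.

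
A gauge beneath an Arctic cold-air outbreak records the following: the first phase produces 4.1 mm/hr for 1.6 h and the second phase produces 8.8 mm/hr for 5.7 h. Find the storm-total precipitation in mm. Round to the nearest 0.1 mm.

Total = Σ Rᵢ Δtᵢ = 4.1 × 1.6 + 8.8 × 5.7
      = 6.56 + 50.16 = 56.7 mm.

total ≈ 56.7 mm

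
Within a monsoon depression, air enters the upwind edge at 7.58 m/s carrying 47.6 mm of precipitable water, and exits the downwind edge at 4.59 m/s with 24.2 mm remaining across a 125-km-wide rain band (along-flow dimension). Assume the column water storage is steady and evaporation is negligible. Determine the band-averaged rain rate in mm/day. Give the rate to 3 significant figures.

Column moisture flux per unit crosswind length is F = V × PW.
Inflow: F_in = 7.58 × 47.6 = 360.808 mm·m/s
Outflow: F_out = 4.59 × 24.2 = 111.078 mm·m/s
Steady-state rate R = (F_in − F_out)/L = (360.808 − 111.078) / 125000 m = 1.998e-03 mm/s.
R = 1.998e-03 × 3600 × 24 = 173 mm/day.

R ≈ 173 mm/day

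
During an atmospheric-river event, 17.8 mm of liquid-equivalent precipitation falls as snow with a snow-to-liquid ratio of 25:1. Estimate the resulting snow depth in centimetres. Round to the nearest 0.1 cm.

Snow depth = liquid × ratio = 17.8 mm × 25 = 445 mm = 44.5 cm.

snow depth ≈ 44.5 cm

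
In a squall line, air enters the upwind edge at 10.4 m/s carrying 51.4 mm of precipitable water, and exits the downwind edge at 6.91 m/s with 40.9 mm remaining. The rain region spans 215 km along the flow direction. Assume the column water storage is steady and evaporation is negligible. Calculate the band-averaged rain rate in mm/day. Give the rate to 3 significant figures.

R ≈ 101 mm/day

Column moisture flux per unit crosswind length is F = V × PW.
Inflow: F_in = 10.4 × 51.4 = 534.56 mm·m/s
Outflow: F_out = 6.91 × 40.9 = 282.619 mm·m/s
Steady-state rate R = (F_in − F_out)/L = (534.56 − 282.619) / 215000 m = 1.172e-03 mm/s.
R = 1.172e-03 × 3600 × 24 = 101 mm/day.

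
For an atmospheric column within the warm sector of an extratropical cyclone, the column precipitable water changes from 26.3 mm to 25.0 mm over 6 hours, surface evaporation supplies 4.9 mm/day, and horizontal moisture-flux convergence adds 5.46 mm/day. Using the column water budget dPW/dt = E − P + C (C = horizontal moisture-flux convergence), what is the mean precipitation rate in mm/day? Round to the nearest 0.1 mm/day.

P ≈ 15.6 mm/day

dPW/dt = (25.0 − 26.3) mm / (6/24 day) = -5.200 mm/day.
P = E + C − dPW/dt = 4.9 + (5.46) − (-5.200) = 15.6 mm/day.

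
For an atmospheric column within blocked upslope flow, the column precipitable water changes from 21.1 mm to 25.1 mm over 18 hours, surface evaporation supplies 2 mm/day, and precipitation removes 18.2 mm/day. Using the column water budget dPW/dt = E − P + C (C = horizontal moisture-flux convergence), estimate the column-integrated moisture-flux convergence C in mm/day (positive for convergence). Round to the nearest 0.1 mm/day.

C ≈ 21.5 mm/day

dPW/dt = (25.1 − 21.1) mm / (18/24 day) = +5.333 mm/day.
C = dPW/dt − E + P = (+5.333) − 2 + 18.2 = 21.5 mm/day.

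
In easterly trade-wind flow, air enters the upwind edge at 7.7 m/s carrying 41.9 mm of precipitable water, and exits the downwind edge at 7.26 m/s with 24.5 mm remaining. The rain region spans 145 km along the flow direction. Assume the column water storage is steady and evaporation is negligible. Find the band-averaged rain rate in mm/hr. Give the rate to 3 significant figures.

R ≈ 3.59 mm/hr

Column moisture flux per unit crosswind length is F = V × PW.
Inflow: F_in = 7.7 × 41.9 = 322.63 mm·m/s
Outflow: F_out = 7.26 × 24.5 = 177.87 mm·m/s
Steady-state rate R = (F_in − F_out)/L = (322.63 − 177.87) / 145000 m = 9.983e-04 mm/s.
R = 9.983e-04 × 3600 = 3.59 mm/hr.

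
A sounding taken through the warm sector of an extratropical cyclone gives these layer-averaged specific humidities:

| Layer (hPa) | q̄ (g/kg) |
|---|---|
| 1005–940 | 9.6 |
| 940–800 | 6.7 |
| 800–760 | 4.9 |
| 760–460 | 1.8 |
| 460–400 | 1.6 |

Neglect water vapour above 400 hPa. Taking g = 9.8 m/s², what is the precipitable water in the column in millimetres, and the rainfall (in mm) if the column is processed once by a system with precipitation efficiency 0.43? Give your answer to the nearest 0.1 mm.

Precipitable water is the column-integrated vapour mass per unit area: PW = (1/g) Σ q̄ Δp, with q in kg/kg and Δp in Pa (1 kg/m² of water = 1 mm).
Layer 1005–940 hPa: Δp = 65 hPa = 6500 Pa, q̄ = 0.0096 kg/kg → 0.0096 × 6500 / 9.8 = 6.37 mm
Layer 940–800 hPa: Δp = 140 hPa = 14000 Pa, q̄ = 0.0067 kg/kg → 0.0067 × 14000 / 9.8 = 9.57 mm
Layer 800–760 hPa: Δp = 40 hPa = 4000 Pa, q̄ = 0.0049 kg/kg → 0.0049 × 4000 / 9.8 = 2.00 mm
Layer 760–460 hPa: Δp = 300 hPa = 30000 Pa, q̄ = 0.0018 kg/kg → 0.0018 × 30000 / 9.8 = 5.51 mm
Layer 460–400 hPa: Δp = 60 hPa = 6000 Pa, q̄ = 0.0016 kg/kg → 0.0016 × 6000 / 9.8 = 0.98 mm
PW = 6.37 + 9.57 + 2.00 + 5.51 + 0.98 = 24.43 ≈ 24.4 mm.
Rainfall = ε × PW = 0.43 × 24.4 = 10.5 mm.

PW ≈ 24.4 mm; rainfall ≈ 10.5 mm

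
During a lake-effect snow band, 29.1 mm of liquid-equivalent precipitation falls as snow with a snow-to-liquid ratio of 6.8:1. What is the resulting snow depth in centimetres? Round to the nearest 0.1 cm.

snow depth ≈ 19.8 cm

Snow depth = liquid × ratio = 29.1 mm × 6.8 = 197.88 mm = 19.8 cm.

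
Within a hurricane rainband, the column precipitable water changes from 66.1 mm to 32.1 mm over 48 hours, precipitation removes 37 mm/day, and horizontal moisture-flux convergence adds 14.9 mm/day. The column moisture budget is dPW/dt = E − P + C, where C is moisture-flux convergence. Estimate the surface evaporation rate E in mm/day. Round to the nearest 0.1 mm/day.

dPW/dt = (32.1 − 66.1) mm / (48/24 day) = -17.000 mm/day.
E = dPW/dt + P − C = (-17.000) + 37 − (14.9) = 5.1 mm/day.

E ≈ 5.1 mm/day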